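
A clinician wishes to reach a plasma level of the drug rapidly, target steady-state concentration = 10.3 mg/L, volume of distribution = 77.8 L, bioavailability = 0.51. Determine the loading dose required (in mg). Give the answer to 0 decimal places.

LD = Css × Vd / F = 10.3 × 77.8 / 0.51 = 1571 mg

1571 mg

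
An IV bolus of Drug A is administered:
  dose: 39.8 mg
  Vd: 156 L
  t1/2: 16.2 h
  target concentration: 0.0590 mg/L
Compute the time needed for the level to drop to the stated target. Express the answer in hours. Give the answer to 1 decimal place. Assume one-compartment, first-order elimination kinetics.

34.2 h

C₀ = Dose / Vd = 39.80 / 156 = 0.2551 mg/L
k = ln2 / t½ = 0.693147 / 16.2 = 0.04279 h⁻¹
t = ln(C₀ / C) / k = ln(0.2551 / 0.0590) / 0.04279
  = ln(4.324) / 0.04279 = 1.464 / 0.04279 = 34.21 h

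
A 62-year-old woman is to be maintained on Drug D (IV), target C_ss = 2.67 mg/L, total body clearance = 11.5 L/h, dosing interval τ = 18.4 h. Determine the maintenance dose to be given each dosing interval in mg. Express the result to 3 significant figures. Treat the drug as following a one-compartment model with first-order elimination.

At steady state, Dose/τ = Css × CL.
Dose = Css × CL × τ = 2.67 × 11.50 × 18.4 = 565.0 mg

565 mg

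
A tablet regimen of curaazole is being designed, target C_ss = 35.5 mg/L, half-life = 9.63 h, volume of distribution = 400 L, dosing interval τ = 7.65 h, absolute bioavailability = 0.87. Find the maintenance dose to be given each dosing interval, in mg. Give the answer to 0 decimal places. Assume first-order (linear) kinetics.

k = ln2 / t½ = 0.693147 / 9.63 = 0.07198 h⁻¹
CL = k × Vd = 0.07198 × 400 = 28.79 L/h
At steady state, F × (Dose/τ) = Css × CL.
Dose = Css × CL × τ / F = 35.5 × 28.79 × 7.65 / 0.87 = 8987 mg

8987 mg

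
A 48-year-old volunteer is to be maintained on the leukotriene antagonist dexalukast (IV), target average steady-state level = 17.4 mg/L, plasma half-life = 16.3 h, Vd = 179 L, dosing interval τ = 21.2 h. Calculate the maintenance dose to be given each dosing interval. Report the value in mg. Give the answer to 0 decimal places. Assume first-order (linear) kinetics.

2808 mg

k = ln2 / t½ = 0.693147 / 16.3 = 0.04252 h⁻¹
CL = k × Vd = 0.04252 × 179 = 7.611 L/h
At steady state, Dose/τ = Css × CL.
Dose = Css × CL × τ = 17.4 × 7.611 × 21.2 = 2808 mg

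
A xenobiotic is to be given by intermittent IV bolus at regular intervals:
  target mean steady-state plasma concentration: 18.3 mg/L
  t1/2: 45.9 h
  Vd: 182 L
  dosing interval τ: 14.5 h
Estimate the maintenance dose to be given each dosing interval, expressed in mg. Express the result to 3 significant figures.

k = ln2 / t½ = 0.693147 / 45.9 = 0.01510 h⁻¹
CL = k × Vd = 0.01510 × 182 = 2.748 L/h
At steady state, Dose/τ = Css × CL.
Dose = Css × CL × τ = 18.3 × 2.748 × 14.5 = 729.2 mg

729 mg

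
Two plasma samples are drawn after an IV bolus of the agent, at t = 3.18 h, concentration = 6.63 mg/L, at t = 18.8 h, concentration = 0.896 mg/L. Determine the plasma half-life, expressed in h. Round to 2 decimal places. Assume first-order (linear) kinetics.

5.41 h

k = ln(C₁/C₂) / (t₂ − t₁) = ln(6.63/0.896) / (18.8 − 3.18)
  = 2.001 / 15.62 = 0.1281 h⁻¹
t½ = ln2 / k = 0.693147 / 0.1281 = 5.411 h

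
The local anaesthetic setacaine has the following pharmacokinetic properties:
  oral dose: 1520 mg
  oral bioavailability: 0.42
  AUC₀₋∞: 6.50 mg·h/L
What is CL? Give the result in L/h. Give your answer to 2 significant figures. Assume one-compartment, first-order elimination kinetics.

98 L/h

CL = F·Dose / AUC = 0.42 × 1520 / 6.50 = 98.22 L/h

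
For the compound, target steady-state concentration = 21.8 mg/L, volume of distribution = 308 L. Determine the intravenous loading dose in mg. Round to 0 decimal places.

LD = Css × Vd = 21.8 × 308 = 6714 mg

6714 mg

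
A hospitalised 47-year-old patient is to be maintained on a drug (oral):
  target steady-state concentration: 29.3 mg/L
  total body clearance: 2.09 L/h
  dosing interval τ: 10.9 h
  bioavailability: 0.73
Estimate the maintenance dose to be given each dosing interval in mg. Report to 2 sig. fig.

910 mg

At steady state, F × (Dose/τ) = Css × CL.
Dose = Css × CL × τ / F = 29.3 × 2.090 × 10.9 / 0.73 = 914.4 mg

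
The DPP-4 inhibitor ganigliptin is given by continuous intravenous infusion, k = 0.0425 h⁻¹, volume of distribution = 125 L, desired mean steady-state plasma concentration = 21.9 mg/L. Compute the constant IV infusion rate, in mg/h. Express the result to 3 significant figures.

116 mg/h

CL = k × Vd = 0.04250 × 125 = 5.313 L/h
At steady state, infusion rate R₀ = Css × CL = 21.9 × 5.313 = 116.4 mg/h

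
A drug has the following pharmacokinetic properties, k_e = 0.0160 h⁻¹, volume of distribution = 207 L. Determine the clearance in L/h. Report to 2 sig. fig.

3.3 L/h

CL = k × Vd = 0.0160 × 207 = 3.312 L/h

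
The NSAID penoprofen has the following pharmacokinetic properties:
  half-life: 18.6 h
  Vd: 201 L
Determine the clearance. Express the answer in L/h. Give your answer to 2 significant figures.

k = ln2 / t½ = 0.693147 / 18.6 = 0.03727 h⁻¹
CL = k × Vd = 0.03727 × 201 = 7.491 L/h

7.5 L/h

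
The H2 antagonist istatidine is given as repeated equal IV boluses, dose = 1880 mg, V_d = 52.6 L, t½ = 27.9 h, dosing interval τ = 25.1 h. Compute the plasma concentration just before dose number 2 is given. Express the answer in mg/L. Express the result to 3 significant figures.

19.2 mg/L

C₀ per dose = Dose / Vd = 1880 / 52.6 = 35.74 mg/L
k = ln2 / t½ = 0.693147 / 27.9 = 0.02484 h⁻¹
Fraction remaining after one interval: r = e^(−kτ) = e^(−0.02484 × 25.1) = 0.5361
Before dose 2, 1 dose has been given (aged 1τ).
C_trough = C₀ × r = 35.74 × 0.5361 = 19.16 mg/L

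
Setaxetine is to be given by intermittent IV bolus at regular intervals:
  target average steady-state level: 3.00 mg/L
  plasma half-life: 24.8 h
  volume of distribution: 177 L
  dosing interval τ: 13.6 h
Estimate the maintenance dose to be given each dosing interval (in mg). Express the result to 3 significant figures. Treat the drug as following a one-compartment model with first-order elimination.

202 mg

k = ln2 / t½ = 0.693147 / 24.8 = 0.02795 h⁻¹
CL = k × Vd = 0.02795 × 177 = 4.947 L/h
At steady state, Dose/τ = Css × CL.
Dose = Css × CL × τ = 3.00 × 4.947 × 13.6 = 201.8 mg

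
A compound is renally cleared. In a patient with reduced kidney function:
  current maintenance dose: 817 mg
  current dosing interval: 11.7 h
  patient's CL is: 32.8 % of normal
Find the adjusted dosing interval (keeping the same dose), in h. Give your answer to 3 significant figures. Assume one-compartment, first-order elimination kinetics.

To keep the same average steady-state level, dosing rate must scale with clearance.
CL ratio = 32.8 / 100 = 0.3280
New interval (same dose) = 11.7 / 0.3280 = 35.67 h

35.7 h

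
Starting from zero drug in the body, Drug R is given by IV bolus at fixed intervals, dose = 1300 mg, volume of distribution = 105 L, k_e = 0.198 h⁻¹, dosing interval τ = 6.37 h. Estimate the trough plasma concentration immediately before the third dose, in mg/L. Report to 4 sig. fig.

4.501 mg/L

C₀ per dose = Dose / Vd = 1300 / 105 = 12.38 mg/L
Fraction remaining after one interval: r = e^(−kτ) = e^(−0.1980 × 6.37) = 0.2833
Before dose 3, 2 doses have been given (aged 1τ, 2τ).
C_trough = C₀ × (r + r²) = 12.38 × (0.2833 + 0.08026) = 4.501 mg/L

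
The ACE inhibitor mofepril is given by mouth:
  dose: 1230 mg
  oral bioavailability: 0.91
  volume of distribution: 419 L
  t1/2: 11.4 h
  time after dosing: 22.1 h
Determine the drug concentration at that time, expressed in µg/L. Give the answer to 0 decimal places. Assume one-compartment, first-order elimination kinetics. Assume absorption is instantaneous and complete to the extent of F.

Amount reaching circulation = F × Dose = 0.91 × 1230 = 1119 mg
C₀ = F·Dose / Vd = 1119 / 419 = 2.671 mg/L
k = ln2 / t½ = 0.693147 / 11.4 = 0.06080 h⁻¹
C = C₀ · e^(−k·t) = 2.671 × e^(−0.06080 × 22.1)
  = 2.671 × 0.2609 = 0.6969 mg/L
Convert: 0.6969 mg/L × 1000 = 696.9 µg/L

697 µg/L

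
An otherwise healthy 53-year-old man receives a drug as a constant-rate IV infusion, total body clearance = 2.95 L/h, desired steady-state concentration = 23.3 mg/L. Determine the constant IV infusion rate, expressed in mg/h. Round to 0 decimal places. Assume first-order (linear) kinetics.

At steady state, infusion rate R₀ = Css × CL = 23.3 × 2.950 = 68.74 mg/h

69 mg/h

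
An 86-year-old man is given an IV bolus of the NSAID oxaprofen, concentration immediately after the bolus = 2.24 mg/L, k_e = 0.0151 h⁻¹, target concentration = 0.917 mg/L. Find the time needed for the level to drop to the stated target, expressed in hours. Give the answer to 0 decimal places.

t = ln(C₀ / C) / k = ln(2.240 / 0.917) / 0.01510
  = ln(2.443) / 0.01510 = 0.8932 / 0.01510 = 59.15 h

59 h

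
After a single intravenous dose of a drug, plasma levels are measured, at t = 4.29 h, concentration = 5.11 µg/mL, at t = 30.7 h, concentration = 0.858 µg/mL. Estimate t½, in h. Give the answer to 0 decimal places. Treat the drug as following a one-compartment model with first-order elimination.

k = ln(C₁/C₂) / (t₂ − t₁) = ln(5.11/0.858) / (30.7 − 4.29)
  = 1.784 / 26.41 = 0.06755 h⁻¹
t½ = ln2 / k = 0.693147 / 0.06755 = 10.26 h

10 h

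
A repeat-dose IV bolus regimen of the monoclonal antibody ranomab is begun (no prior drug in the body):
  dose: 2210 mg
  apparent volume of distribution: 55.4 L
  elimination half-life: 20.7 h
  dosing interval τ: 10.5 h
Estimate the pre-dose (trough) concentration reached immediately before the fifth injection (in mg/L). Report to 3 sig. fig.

C₀ per dose = Dose / Vd = 2210 / 55.4 = 39.89 mg/L
k = ln2 / t½ = 0.693147 / 20.7 = 0.03349 h⁻¹
Fraction remaining after one interval: r = e^(−kτ) = e^(−0.03349 × 10.5) = 0.7035
Before dose 5, 4 doses have been given (aged 1τ, 2τ, 3τ, 4τ).
C_trough = C₀ × (r + r² + … + r^4) = C₀ × r(1−r^4)/(1−r)
        = 39.89 × 0.7035 × (1 − 0.2449) / (1 − 0.7035) = 71.47 mg/L

71.5 mg/L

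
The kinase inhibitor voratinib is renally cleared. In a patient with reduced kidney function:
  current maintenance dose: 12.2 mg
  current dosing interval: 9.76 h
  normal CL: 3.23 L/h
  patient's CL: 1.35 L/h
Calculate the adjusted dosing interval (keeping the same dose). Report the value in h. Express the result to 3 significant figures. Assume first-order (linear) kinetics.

23.4 h

To keep the same average steady-state level, dosing rate must scale with clearance.
CL ratio = 1.35 / 3.23 = 0.4180
New interval (same dose) = 9.76 / 0.4180 = 23.35 h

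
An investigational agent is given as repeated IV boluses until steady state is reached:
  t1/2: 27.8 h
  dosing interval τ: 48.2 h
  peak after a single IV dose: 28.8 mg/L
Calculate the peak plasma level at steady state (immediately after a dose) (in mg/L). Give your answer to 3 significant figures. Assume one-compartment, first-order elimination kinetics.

41.2 mg/L

k = ln2 / t½ = 0.693147 / 27.8 = 0.02493 h⁻¹
e^(−kτ) = e^(−0.02493 × 48.2) = 0.3007
Accumulation ratio R = 1 / (1 − e^(−kτ)) = 1 / (1 − 0.3007) = 1.430
Steady-state peak = C₀ × R = 28.8 × 1.430 = 41.18 mg/L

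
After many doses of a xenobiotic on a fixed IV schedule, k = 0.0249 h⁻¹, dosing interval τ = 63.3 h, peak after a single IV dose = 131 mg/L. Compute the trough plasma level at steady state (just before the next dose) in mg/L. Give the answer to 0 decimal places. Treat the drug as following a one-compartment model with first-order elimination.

e^(−kτ) = e^(−0.02490 × 63.3) = 0.2068
Accumulation ratio R = 1 / (1 − e^(−kτ)) = 1 / (1 − 0.2068) = 1.261
Steady-state trough = C₀ × R × e^(−kτ) = 131 × 1.261 × 0.2068 = 34.16 mg/L

34 mg/L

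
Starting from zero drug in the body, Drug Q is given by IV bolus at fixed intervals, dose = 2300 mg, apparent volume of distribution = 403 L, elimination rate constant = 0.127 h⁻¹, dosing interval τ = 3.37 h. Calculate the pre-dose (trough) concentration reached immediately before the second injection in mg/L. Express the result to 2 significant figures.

C₀ per dose = Dose / Vd = 2300 / 403 = 5.707 mg/L
Fraction remaining after one interval: r = e^(−kτ) = e^(−0.1270 × 3.37) = 0.6518
Before dose 2, 1 dose has been given (aged 1τ).
C_trough = C₀ × r = 5.707 × 0.6518 = 3.720 mg/L

3.7 mg/L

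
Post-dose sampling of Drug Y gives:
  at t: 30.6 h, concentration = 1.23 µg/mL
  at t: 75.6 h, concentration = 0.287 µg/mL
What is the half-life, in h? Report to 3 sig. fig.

21.4 h

k = ln(C₁/C₂) / (t₂ − t₁) = ln(1.23/0.287) / (75.6 − 30.6)
  = 1.455 / 45.00 = 0.03233 h⁻¹
t½ = ln2 / k = 0.693147 / 0.03233 = 21.44 h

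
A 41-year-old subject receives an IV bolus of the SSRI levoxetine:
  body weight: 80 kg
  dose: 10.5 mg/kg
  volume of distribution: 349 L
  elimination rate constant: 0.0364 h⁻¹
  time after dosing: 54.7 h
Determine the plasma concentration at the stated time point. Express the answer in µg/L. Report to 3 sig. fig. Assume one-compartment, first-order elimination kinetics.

Total dose = 10.5 × 80 = 840.0 mg
C₀ = Dose / Vd = 840.0 / 349 = 2.407 mg/L
C = C₀ · e^(−k·t) = 2.407 × e^(−0.03640 × 54.7)
  = 2.407 × 0.1365 = 0.3286 mg/L
Convert: 0.3286 mg/L × 1000 = 328.6 µg/L

329 µg/L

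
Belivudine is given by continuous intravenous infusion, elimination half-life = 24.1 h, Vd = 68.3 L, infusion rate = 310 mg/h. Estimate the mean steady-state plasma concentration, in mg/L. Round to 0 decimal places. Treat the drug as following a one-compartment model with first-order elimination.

k = ln2 / t½ = 0.693147 / 24.1 = 0.02876 h⁻¹
CL = k × Vd = 0.02876 × 68.3 = 1.964 L/h
At steady state Css = R₀ / CL = 310 / 1.964 = 157.8 mg/L

158 mg/L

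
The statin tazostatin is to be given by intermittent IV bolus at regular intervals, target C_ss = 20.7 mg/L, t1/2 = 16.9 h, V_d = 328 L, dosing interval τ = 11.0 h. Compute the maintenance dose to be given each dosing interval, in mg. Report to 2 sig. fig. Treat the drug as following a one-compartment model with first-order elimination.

k = ln2 / t½ = 0.693147 / 16.9 = 0.04101 h⁻¹
CL = k × Vd = 0.04101 × 328 = 13.45 L/h
At steady state, Dose/τ = Css × CL.
Dose = Css × CL × τ = 20.7 × 13.45 × 11.0 = 3063 mg

3100 mg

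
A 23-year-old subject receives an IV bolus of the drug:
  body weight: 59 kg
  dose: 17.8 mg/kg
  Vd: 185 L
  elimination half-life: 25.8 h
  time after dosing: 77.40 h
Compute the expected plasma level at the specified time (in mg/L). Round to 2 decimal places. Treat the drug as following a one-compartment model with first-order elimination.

Total dose = 17.8 × 59 = 1050 mg
C₀ = Dose / Vd = 1050 / 185 = 5.676 mg/L
k = ln2 / t½ = 0.693147 / 25.8 = 0.02687 h⁻¹
t / t½ = 77.40 / 25.8 = 3 half-lives
C = C₀ × (1/2)^3 = 5.676 × 0.1250 = 0.7095 mg/L

0.71 mg/L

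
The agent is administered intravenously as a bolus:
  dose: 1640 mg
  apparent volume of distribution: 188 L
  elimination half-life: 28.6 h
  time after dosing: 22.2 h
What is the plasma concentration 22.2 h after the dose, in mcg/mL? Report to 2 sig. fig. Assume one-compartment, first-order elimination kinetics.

C₀ = Dose / Vd = 1640 / 188 = 8.723 mg/L
k = ln2 / t½ = 0.693147 / 28.6 = 0.02424 h⁻¹
C = C₀ · e^(−k·t) = 8.723 × e^(−0.02424 × 22.2)
  = 8.723 × 0.5838 = 5.092 mg/L
(5.092 mg/L = 5.092 mcg/mL)

5.1 mcg/mL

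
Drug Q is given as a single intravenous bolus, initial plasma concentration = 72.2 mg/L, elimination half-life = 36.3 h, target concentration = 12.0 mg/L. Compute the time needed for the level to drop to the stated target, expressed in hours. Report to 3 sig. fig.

k = ln2 / t½ = 0.693147 / 36.3 = 0.01909 h⁻¹
t = ln(C₀ / C) / k = ln(72.20 / 12.0) / 0.01909
  = ln(6.017) / 0.01909 = 1.795 / 0.01909 = 94.03 h

94.0 h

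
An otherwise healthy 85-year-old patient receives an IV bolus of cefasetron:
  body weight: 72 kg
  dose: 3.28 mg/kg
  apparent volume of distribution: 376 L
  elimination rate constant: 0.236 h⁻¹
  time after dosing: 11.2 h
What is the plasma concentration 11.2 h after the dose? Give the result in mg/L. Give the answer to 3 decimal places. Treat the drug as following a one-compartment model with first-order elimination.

0.045 mg/L

Total dose = 3.28 × 72 = 236.2 mg
C₀ = Dose / Vd = 236.2 / 376 = 0.6282 mg/L
C = C₀ · e^(−k·t) = 0.6282 × e^(−0.2360 × 11.2)
  = 0.6282 × 0.07113 = 0.04468 mg/L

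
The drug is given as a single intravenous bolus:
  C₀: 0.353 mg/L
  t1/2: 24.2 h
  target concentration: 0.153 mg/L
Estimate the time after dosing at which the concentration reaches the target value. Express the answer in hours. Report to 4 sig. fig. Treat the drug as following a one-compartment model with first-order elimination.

k = ln2 / t½ = 0.693147 / 24.2 = 0.02864 h⁻¹
t = ln(C₀ / C) / k = ln(0.3530 / 0.153) / 0.02864
  = ln(2.307) / 0.02864 = 0.8359 / 0.02864 = 29.19 h

29.19 h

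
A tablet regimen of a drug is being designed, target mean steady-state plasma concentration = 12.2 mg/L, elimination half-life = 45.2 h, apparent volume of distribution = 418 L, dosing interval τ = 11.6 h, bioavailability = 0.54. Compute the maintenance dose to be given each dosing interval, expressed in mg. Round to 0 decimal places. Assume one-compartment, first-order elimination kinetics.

k = ln2 / t½ = 0.693147 / 45.2 = 0.01534 h⁻¹
CL = k × Vd = 0.01534 × 418 = 6.412 L/h
At steady state, F × (Dose/τ) = Css × CL.
Dose = Css × CL × τ / F = 12.2 × 6.412 × 11.6 / 0.54 = 1680 mg

1680 mg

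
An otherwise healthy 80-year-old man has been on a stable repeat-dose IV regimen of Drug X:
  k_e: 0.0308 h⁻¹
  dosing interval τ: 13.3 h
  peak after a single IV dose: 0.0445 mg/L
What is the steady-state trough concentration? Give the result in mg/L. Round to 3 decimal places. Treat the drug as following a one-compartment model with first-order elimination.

e^(−kτ) = e^(−0.03080 × 13.3) = 0.6639
Accumulation ratio R = 1 / (1 − e^(−kτ)) = 1 / (1 − 0.6639) = 2.975
Steady-state trough = C₀ × R × e^(−kτ) = 0.0445 × 2.975 × 0.6639 = 0.08789 mg/L

0.088 mg/L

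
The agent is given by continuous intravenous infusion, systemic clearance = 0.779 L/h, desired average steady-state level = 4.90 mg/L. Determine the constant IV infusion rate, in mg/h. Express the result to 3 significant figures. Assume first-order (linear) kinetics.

At steady state, infusion rate R₀ = Css × CL = 4.90 × 0.7790 = 3.817 mg/h

3.82 mg/h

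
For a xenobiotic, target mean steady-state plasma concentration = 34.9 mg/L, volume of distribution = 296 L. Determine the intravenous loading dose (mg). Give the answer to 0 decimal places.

LD = Css × Vd = 34.9 × 296 = 10330 mg

10330 mg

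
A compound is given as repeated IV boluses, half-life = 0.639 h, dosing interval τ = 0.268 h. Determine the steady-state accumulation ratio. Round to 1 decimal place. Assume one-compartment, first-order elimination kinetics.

k = ln2 / t½ = 0.693147 / 0.639 = 1.085 h⁻¹
e^(−kτ) = e^(−1.085 × 0.268) = 0.7477
Accumulation ratio R = 1 / (1 − e^(−kτ)) = 1 / (1 − 0.7477) = 3.964

4.0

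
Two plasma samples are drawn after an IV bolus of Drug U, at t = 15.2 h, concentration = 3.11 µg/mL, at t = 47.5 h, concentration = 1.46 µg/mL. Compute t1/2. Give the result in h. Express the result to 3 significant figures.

k = ln(C₁/C₂) / (t₂ − t₁) = ln(3.11/1.46) / (47.5 − 15.2)
  = 0.7562 / 32.30 = 0.02341 h⁻¹
t½ = ln2 / k = 0.693147 / 0.02341 = 29.61 h

29.6 h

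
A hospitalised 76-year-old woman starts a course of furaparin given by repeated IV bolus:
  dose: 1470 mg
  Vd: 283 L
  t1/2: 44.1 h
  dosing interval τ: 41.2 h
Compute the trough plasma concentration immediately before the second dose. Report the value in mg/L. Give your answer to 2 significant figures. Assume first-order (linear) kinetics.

2.7 mg/L

C₀ per dose = Dose / Vd = 1470 / 283 = 5.194 mg/L
k = ln2 / t½ = 0.693147 / 44.1 = 0.01572 h⁻¹
Fraction remaining after one interval: r = e^(−kτ) = e^(−0.01572 × 41.2) = 0.5233
Before dose 2, 1 dose has been given (aged 1τ).
C_trough = C₀ × r = 5.194 × 0.5233 = 2.718 mg/L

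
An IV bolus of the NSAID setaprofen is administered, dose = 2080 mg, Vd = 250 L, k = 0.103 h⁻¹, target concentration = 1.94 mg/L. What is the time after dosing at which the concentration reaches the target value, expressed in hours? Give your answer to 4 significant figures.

C₀ = Dose / Vd = 2080 / 250 = 8.320 mg/L
t = ln(C₀ / C) / k = ln(8.320 / 1.94) / 0.1030
  = ln(4.289) / 0.1030 = 1.456 / 0.1030 = 14.14 h

14.14 h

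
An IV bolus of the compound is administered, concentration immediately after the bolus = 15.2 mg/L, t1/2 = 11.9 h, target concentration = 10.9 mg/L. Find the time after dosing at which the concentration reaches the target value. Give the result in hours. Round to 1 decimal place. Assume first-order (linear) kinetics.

k = ln2 / t½ = 0.693147 / 11.9 = 0.05825 h⁻¹
t = ln(C₀ / C) / k = ln(15.20 / 10.9) / 0.05825
  = ln(1.394) / 0.05825 = 0.3322 / 0.05825 = 5.703 h

5.7 h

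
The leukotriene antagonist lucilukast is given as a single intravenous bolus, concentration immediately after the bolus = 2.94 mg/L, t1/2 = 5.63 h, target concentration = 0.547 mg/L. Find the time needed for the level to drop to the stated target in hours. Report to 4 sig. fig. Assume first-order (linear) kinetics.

13.66 h

k = ln2 / t½ = 0.693147 / 5.63 = 0.1231 h⁻¹
t = ln(C₀ / C) / k = ln(2.940 / 0.547) / 0.1231
  = ln(5.375) / 0.1231 = 1.682 / 0.1231 = 13.66 h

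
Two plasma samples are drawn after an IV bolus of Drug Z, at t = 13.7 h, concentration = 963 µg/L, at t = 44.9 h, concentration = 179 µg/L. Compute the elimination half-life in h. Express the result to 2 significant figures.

k = ln(C₁/C₂) / (t₂ − t₁) = ln(963/179) / (44.9 − 13.7)
  = 1.683 / 31.20 = 0.05394 h⁻¹
t½ = ln2 / k = 0.693147 / 0.05394 = 12.85 h

13 h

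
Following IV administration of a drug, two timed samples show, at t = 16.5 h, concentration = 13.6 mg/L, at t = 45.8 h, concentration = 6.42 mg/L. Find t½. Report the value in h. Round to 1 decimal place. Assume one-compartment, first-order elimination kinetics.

27.1 h

k = ln(C₁/C₂) / (t₂ − t₁) = ln(13.6/6.42) / (45.8 − 16.5)
  = 0.7507 / 29.30 = 0.02562 h⁻¹
t½ = ln2 / k = 0.693147 / 0.02562 = 27.05 h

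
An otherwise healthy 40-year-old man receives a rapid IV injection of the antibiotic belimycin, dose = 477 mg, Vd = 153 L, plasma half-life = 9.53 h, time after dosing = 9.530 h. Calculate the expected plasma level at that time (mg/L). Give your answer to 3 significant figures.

1.56 mg/L

C₀ = Dose / Vd = 477.0 / 153 = 3.118 mg/L
k = ln2 / t½ = 0.693147 / 9.53 = 0.07273 h⁻¹
t / t½ = 9.530 / 9.53 = 1 half-lives
C = C₀ × (1/2)^1 = 3.118 × 0.5000 = 1.559 mg/L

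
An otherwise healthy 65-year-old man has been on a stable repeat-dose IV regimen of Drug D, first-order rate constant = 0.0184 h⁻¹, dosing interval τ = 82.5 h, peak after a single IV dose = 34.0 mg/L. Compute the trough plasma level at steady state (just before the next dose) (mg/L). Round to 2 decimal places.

9.54 mg/L

e^(−kτ) = e^(−0.01840 × 82.5) = 0.2191
Accumulation ratio R = 1 / (1 − e^(−kτ)) = 1 / (1 − 0.2191) = 1.281
Steady-state trough = C₀ × R × e^(−kτ) = 34.0 × 1.281 × 0.2191 = 9.543 mg/L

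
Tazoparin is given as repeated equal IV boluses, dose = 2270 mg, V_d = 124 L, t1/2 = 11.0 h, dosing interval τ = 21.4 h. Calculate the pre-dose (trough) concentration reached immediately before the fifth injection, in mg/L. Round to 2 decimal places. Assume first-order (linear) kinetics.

6.39 mg/L

C₀ per dose = Dose / Vd = 2270 / 124 = 18.31 mg/L
k = ln2 / t½ = 0.693147 / 11.0 = 0.06301 h⁻¹
Fraction remaining after one interval: r = e^(−kτ) = e^(−0.06301 × 21.4) = 0.2597
Before dose 5, 4 doses have been given (aged 1τ, 2τ, 3τ, 4τ).
C_trough = C₀ × (r + r² + … + r^4) = C₀ × r(1−r^4)/(1−r)
        = 18.31 × 0.2597 × (1 − 0.004549) / (1 − 0.2597) = 6.394 mg/L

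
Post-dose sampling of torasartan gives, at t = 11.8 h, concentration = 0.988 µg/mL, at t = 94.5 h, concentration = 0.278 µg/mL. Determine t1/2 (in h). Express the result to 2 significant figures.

45 h

k = ln(C₁/C₂) / (t₂ − t₁) = ln(0.988/0.278) / (94.5 − 11.8)
  = 1.268 / 82.70 = 0.01533 h⁻¹
t½ = ln2 / k = 0.693147 / 0.01533 = 45.22 h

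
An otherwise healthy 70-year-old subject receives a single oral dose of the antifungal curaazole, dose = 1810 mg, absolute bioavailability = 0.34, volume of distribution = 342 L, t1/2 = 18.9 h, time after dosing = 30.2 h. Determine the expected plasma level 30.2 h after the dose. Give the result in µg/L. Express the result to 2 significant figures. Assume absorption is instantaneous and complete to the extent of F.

Amount reaching circulation = F × Dose = 0.34 × 1810 = 615.4 mg
C₀ = F·Dose / Vd = 615.4 / 342 = 1.799 mg/L
k = ln2 / t½ = 0.693147 / 18.9 = 0.03667 h⁻¹
C = C₀ · e^(−k·t) = 1.799 × e^(−0.03667 × 30.2)
  = 1.799 × 0.3304 = 0.5944 mg/L
Convert: 0.5944 mg/L × 1000 = 594.4 µg/L

590 µg/L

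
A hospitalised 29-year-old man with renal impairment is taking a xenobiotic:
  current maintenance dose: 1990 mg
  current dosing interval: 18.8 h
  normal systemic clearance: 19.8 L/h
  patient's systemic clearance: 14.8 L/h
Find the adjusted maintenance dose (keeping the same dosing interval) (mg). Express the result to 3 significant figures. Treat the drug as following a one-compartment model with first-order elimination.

To keep the same average steady-state level, dosing rate must scale with clearance.
CL ratio = 14.8 / 19.8 = 0.7475
New dose (same interval) = 1990 × 0.7475 = 1488 mg

1490 mg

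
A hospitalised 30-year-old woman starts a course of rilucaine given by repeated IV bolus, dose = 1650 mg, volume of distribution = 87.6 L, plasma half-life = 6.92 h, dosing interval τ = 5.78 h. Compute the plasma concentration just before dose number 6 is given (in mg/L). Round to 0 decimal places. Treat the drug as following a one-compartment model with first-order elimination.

C₀ per dose = Dose / Vd = 1650 / 87.6 = 18.84 mg/L
k = ln2 / t½ = 0.693147 / 6.92 = 0.1002 h⁻¹
Fraction remaining after one interval: r = e^(−kτ) = e^(−0.1002 × 5.78) = 0.5604
Before dose 6, 5 doses have been given (aged 1τ, 2τ, 3τ, 4τ, 5τ).
C_trough = C₀ × (r + r² + … + r^5) = C₀ × r(1−r^5)/(1−r)
        = 18.84 × 0.5604 × (1 − 0.05527) / (1 − 0.5604) = 22.69 mg/L

23 mg/L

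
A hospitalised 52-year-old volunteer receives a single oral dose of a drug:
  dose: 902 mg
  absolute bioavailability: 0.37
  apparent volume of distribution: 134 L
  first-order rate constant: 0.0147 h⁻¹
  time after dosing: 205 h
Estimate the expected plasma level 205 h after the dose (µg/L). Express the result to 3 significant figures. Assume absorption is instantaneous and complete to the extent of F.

122 µg/L

Amount reaching circulation = F × Dose = 0.37 × 902.0 = 333.7 mg
C₀ = F·Dose / Vd = 333.7 / 134 = 2.490 mg/L
C = C₀ · e^(−k·t) = 2.490 × e^(−0.01470 × 205)
  = 2.490 × 0.04912 = 0.1223 mg/L
Convert: 0.1223 mg/L × 1000 = 122.3 µg/L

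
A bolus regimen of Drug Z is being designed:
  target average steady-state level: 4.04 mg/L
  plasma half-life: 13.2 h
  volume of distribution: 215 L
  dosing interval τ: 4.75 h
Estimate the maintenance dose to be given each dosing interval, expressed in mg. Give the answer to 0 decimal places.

k = ln2 / t½ = 0.693147 / 13.2 = 0.05251 h⁻¹
CL = k × Vd = 0.05251 × 215 = 11.29 L/h
At steady state, Dose/τ = Css × CL.
Dose = Css × CL × τ = 4.04 × 11.29 × 4.75 = 216.7 mg

217 mg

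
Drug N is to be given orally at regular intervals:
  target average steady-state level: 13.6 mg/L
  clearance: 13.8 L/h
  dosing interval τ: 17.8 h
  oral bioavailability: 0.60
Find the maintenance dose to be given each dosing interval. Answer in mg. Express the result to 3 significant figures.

5570 mg

At steady state, F × (Dose/τ) = Css × CL.
Dose = Css × CL × τ / F = 13.6 × 13.80 × 17.8 / 0.60 = 5568 mg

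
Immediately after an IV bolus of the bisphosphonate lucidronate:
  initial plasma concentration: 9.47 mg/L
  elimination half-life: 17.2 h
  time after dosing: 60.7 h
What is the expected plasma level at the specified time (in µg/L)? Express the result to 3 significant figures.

k = ln2 / t½ = 0.693147 / 17.2 = 0.04030 h⁻¹
C = C₀ · e^(−k·t) = 9.470 × e^(−0.04030 × 60.7)
  = 9.470 × 0.08662 = 0.8203 mg/L
Convert: 0.8203 mg/L × 1000 = 820.3 µg/L

820 µg/L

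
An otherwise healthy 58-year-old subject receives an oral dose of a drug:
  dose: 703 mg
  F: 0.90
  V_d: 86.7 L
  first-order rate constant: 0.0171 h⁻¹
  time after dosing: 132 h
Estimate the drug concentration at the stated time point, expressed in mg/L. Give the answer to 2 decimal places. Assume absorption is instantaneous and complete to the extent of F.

0.76 mg/L

Amount reaching circulation = F × Dose = 0.90 × 703.0 = 632.7 mg
C₀ = F·Dose / Vd = 632.7 / 86.7 = 7.298 mg/L
C = C₀ · e^(−k·t) = 7.298 × e^(−0.01710 × 132)
  = 7.298 × 0.1046 = 0.7634 mg/L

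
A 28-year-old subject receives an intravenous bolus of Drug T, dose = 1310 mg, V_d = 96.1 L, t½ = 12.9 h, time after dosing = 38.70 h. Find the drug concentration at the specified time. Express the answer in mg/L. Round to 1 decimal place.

1.7 mg/L

C₀ = Dose / Vd = 1310 / 96.1 = 13.63 mg/L
k = ln2 / t½ = 0.693147 / 12.9 = 0.05373 h⁻¹
t / t½ = 38.70 / 12.9 = 3 half-lives
C = C₀ × (1/2)^3 = 13.63 × 0.1250 = 1.704 mg/L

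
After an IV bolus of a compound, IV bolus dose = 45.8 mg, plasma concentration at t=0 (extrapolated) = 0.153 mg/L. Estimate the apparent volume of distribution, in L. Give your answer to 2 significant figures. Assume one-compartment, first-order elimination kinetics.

Vd = Dose / C₀ = 45.80 / 0.153 = 299.3 L

300 L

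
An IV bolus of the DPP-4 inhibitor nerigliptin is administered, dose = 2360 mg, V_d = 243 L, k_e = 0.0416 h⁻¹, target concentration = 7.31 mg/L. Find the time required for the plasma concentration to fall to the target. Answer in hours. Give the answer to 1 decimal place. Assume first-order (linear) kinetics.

6.8 h

C₀ = Dose / Vd = 2360 / 243 = 9.712 mg/L
t = ln(C₀ / C) / k = ln(9.712 / 7.31) / 0.04160
  = ln(1.329) / 0.04160 = 0.2844 / 0.04160 = 6.837 h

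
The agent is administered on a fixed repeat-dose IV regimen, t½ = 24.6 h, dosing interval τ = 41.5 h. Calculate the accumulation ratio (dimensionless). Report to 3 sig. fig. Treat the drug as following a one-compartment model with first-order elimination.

1.45

k = ln2 / t½ = 0.693147 / 24.6 = 0.02818 h⁻¹
e^(−kτ) = e^(−0.02818 × 41.5) = 0.3105
Accumulation ratio R = 1 / (1 − e^(−kτ)) = 1 / (1 − 0.3105) = 1.450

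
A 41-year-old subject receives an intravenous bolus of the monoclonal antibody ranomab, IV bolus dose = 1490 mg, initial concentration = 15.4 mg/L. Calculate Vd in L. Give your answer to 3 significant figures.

96.8 L

Vd = Dose / C₀ = 1490 / 15.4 = 96.75 L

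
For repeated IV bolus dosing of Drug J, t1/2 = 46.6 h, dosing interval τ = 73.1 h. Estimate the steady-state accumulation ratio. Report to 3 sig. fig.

k = ln2 / t½ = 0.693147 / 46.6 = 0.01487 h⁻¹
e^(−kτ) = e^(−0.01487 × 73.1) = 0.3372
Accumulation ratio R = 1 / (1 − e^(−kτ)) = 1 / (1 − 0.3372) = 1.509

1.51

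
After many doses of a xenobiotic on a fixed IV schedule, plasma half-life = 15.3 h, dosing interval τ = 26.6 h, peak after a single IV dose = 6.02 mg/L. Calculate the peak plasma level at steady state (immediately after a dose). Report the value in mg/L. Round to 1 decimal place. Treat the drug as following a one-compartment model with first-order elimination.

k = ln2 / t½ = 0.693147 / 15.3 = 0.04530 h⁻¹
e^(−kτ) = e^(−0.04530 × 26.6) = 0.2997
Accumulation ratio R = 1 / (1 − e^(−kτ)) = 1 / (1 − 0.2997) = 1.428
Steady-state peak = C₀ × R = 6.02 × 1.428 = 8.597 mg/L

8.6 mg/L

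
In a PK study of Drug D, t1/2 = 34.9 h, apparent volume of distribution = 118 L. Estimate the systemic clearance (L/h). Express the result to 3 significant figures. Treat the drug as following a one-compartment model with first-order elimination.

2.34 L/h

k = ln2 / t½ = 0.693147 / 34.9 = 0.01986 h⁻¹
CL = k × Vd = 0.01986 × 118 = 2.343 L/h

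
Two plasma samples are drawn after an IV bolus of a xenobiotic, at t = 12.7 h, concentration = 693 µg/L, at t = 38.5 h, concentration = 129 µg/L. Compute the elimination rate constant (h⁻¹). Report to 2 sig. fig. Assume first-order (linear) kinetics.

k = ln(C₁/C₂) / (t₂ − t₁) = ln(693/129) / (38.5 − 12.7)
  = 1.681 / 25.80 = 0.06516 h⁻¹

0.065 h⁻¹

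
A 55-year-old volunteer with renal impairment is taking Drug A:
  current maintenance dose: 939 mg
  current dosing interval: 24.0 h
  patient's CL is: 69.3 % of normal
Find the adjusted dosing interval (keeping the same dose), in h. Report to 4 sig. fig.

To keep the same average steady-state level, dosing rate must scale with clearance.
CL ratio = 69.3 / 100 = 0.6930
New interval (same dose) = 24.0 / 0.6930 = 34.63 h

34.63 h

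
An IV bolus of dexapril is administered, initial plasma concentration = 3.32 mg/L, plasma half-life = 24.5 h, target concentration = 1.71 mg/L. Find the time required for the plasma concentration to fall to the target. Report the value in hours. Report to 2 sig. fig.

k = ln2 / t½ = 0.693147 / 24.5 = 0.02829 h⁻¹
t = ln(C₀ / C) / k = ln(3.320 / 1.71) / 0.02829
  = ln(1.942) / 0.02829 = 0.6637 / 0.02829 = 23.46 h

23 h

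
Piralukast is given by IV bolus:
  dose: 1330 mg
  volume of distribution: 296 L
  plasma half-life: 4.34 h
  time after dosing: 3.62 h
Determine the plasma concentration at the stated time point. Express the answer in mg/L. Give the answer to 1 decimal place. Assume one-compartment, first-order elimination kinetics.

2.5 mg/L

C₀ = Dose / Vd = 1330 / 296 = 4.493 mg/L
k = ln2 / t½ = 0.693147 / 4.34 = 0.1597 h⁻¹
C = C₀ · e^(−k·t) = 4.493 × e^(−0.1597 × 3.62)
  = 4.493 × 0.5610 = 2.521 mg/L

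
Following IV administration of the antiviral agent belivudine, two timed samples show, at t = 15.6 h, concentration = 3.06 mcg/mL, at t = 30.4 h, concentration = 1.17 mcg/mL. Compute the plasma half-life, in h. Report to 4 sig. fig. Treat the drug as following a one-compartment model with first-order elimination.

k = ln(C₁/C₂) / (t₂ − t₁) = ln(3.06/1.17) / (30.4 − 15.6)
  = 0.9614 / 14.80 = 0.06496 h⁻¹
t½ = ln2 / k = 0.693147 / 0.06496 = 10.67 h

10.67 h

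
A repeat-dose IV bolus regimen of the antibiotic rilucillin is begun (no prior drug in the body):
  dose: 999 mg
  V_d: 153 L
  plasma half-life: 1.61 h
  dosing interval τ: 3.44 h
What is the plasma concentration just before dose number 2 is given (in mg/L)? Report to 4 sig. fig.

1.485 mg/L

C₀ per dose = Dose / Vd = 999 / 153 = 6.529 mg/L
k = ln2 / t½ = 0.693147 / 1.61 = 0.4305 h⁻¹
Fraction remaining after one interval: r = e^(−kτ) = e^(−0.4305 × 3.44) = 0.2274
Before dose 2, 1 dose has been given (aged 1τ).
C_trough = C₀ × r = 6.529 × 0.2274 = 1.485 mg/L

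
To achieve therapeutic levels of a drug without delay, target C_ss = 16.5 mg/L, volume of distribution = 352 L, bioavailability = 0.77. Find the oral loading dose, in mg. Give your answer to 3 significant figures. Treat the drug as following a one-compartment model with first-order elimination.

LD = Css × Vd / F = 16.5 × 352 / 0.77 = 7543 mg

7540 mg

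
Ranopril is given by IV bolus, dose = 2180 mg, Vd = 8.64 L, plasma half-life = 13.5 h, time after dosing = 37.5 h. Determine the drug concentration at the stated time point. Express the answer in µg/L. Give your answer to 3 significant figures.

36800 µg/L

C₀ = Dose / Vd = 2180 / 8.64 = 252.3 mg/L
k = ln2 / t½ = 0.693147 / 13.5 = 0.05134 h⁻¹
C = C₀ · e^(−k·t) = 252.3 × e^(−0.05134 × 37.5)
  = 252.3 × 0.1458 = 36.79 mg/L
Convert: 36.79 mg/L × 1000 = 36790 µg/L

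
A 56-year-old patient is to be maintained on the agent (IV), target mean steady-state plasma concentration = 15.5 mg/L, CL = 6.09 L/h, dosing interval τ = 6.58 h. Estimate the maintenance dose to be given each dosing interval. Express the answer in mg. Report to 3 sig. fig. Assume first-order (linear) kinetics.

621 mg

At steady state, Dose/τ = Css × CL.
Dose = Css × CL × τ = 15.5 × 6.090 × 6.58 = 621.1 mg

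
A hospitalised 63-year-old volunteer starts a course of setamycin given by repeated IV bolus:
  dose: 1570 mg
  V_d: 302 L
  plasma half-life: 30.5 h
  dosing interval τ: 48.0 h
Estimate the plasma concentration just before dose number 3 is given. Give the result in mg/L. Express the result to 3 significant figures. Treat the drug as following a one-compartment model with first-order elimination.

2.33 mg/L

C₀ per dose = Dose / Vd = 1570 / 302 = 5.199 mg/L
k = ln2 / t½ = 0.693147 / 30.5 = 0.02273 h⁻¹
Fraction remaining after one interval: r = e^(−kτ) = e^(−0.02273 × 48.0) = 0.3359
Before dose 3, 2 doses have been given (aged 1τ, 2τ).
C_trough = C₀ × (r + r²) = 5.199 × (0.3359 + 0.1128) = 2.333 mg/L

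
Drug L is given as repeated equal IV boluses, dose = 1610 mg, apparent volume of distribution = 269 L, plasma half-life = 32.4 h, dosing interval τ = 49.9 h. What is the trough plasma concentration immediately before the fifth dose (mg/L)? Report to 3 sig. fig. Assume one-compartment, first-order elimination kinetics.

3.09 mg/L

C₀ per dose = Dose / Vd = 1610 / 269 = 5.985 mg/L
k = ln2 / t½ = 0.693147 / 32.4 = 0.02139 h⁻¹
Fraction remaining after one interval: r = e^(−kτ) = e^(−0.02139 × 49.9) = 0.3439
Before dose 5, 4 doses have been given (aged 1τ, 2τ, 3τ, 4τ).
C_trough = C₀ × (r + r² + … + r^4) = C₀ × r(1−r^4)/(1−r)
        = 5.985 × 0.3439 × (1 − 0.01399) / (1 − 0.3439) = 3.093 mg/L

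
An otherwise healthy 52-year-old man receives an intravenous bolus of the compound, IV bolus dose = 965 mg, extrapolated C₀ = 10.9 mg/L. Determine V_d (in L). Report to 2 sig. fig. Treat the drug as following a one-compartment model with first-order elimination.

89 L

Vd = Dose / C₀ = 965.0 / 10.9 = 88.53 L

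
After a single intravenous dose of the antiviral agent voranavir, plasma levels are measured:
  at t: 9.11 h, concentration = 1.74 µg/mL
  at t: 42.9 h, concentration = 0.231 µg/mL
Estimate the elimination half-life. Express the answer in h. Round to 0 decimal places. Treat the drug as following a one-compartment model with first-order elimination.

12 h

k = ln(C₁/C₂) / (t₂ − t₁) = ln(1.74/0.231) / (42.9 − 9.11)
  = 2.019 / 33.79 = 0.05975 h⁻¹
t½ = ln2 / k = 0.693147 / 0.05975 = 11.60 h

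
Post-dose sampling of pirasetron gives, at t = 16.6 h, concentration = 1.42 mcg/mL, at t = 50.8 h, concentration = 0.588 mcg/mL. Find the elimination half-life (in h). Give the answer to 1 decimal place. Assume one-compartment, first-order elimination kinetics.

k = ln(C₁/C₂) / (t₂ − t₁) = ln(1.42/0.588) / (50.8 − 16.6)
  = 0.8817 / 34.20 = 0.02578 h⁻¹
t½ = ln2 / k = 0.693147 / 0.02578 = 26.89 h

26.9 h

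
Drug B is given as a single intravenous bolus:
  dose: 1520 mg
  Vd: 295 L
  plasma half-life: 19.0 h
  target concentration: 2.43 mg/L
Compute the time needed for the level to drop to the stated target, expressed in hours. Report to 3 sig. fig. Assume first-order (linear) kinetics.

20.6 h

C₀ = Dose / Vd = 1520 / 295 = 5.153 mg/L
k = ln2 / t½ = 0.693147 / 19.0 = 0.03648 h⁻¹
t = ln(C₀ / C) / k = ln(5.153 / 2.43) / 0.03648
  = ln(2.121) / 0.03648 = 0.7519 / 0.03648 = 20.61 h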